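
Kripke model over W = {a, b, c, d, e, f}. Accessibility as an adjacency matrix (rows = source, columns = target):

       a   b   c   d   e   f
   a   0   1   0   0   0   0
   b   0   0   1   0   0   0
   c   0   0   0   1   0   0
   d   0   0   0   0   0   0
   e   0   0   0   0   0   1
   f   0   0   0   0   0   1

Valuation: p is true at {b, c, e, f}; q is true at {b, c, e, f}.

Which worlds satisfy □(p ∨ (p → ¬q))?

a: successors {b}; p ∨ (p → ¬q) there: b:T. ✓
b: successors {c}; p ∨ (p → ¬q) there: c:T. ✓
c: successors {d}; p ∨ (p → ¬q) there: d:T. ✓
d: no successors, so □(p ∨ (p → ¬q)) holds vacuously. ✓
e: successors {f}; p ∨ (p → ¬q) there: f:T. ✓
f: successors {f}; p ∨ (p → ¬q) there: f:T. ✓

{a, b, c, d, e, f}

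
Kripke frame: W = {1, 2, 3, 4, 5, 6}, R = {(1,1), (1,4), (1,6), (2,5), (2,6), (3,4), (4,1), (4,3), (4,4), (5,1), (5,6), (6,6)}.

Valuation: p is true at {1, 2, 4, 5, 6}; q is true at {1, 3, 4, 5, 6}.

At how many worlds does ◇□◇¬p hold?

1

1: successors {1, 4, 6}; □◇¬p there: 1:F, 4:F, 6:F. ✗
2: successors {5, 6}; □◇¬p there: 5:F, 6:F. ✗
3: successors {4}; □◇¬p there: 4:F. ✗
4: successors {1, 3, 4}; □◇¬p there: 1:F, 3:T, 4:F. ✓
5: successors {1, 6}; □◇¬p there: 1:F, 6:F. ✗
6: successors {6}; □◇¬p there: 6:F. ✗
Satisfying worlds: {4}.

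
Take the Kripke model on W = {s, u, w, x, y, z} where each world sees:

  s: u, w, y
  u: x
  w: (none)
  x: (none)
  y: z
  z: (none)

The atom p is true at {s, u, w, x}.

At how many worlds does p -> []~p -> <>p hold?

4

s: p is T, []~p -> <>p is T. ✓
u: p is T, []~p -> <>p is T. ✓
w: p is T, []~p -> <>p is F. ✗
x: p is T, []~p -> <>p is F. ✗
y: p is F, []~p -> <>p is F. ✓
z: p is F, []~p -> <>p is F. ✓
Satisfying worlds: {s, u, y, z}.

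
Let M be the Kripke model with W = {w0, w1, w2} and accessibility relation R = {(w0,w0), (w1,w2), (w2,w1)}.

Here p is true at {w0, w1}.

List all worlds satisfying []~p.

{w1}

w0: successors {w0}; ~p there: w0:F. ✗
w1: successors {w2}; ~p there: w2:T. ✓
w2: successors {w1}; ~p there: w1:F. ✗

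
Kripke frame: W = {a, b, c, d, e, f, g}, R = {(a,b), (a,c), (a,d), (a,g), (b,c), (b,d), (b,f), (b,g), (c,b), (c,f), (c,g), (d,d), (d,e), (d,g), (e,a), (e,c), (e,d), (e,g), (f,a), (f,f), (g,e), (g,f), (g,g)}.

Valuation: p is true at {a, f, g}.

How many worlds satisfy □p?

a: successors {b, c, d, g}; p there: b:F, c:F, d:F, g:T. ✗
b: successors {c, d, f, g}; p there: c:F, d:F, f:T, g:T. ✗
c: successors {b, f, g}; p there: b:F, f:T, g:T. ✗
d: successors {d, e, g}; p there: d:F, e:F, g:T. ✗
e: successors {a, c, d, g}; p there: a:T, c:F, d:F, g:T. ✗
f: successors {a, f}; p there: a:T, f:T. ✓
g: successors {e, f, g}; p there: e:F, f:T, g:T. ✗
Satisfying worlds: {f}.

1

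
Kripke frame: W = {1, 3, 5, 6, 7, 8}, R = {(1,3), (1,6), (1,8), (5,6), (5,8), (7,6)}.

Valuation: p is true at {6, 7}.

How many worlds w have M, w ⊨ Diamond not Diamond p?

3

1: successors {3, 6, 8}; not Diamond p there: 3:T, 6:T, 8:T. ✓
3: no successors, so Diamond not Diamond p fails. ✗
5: successors {6, 8}; not Diamond p there: 6:T, 8:T. ✓
6: no successors, so Diamond not Diamond p fails. ✗
7: successors {6}; not Diamond p there: 6:T. ✓
8: no successors, so Diamond not Diamond p fails. ✗
Satisfying worlds: {1, 5, 7}.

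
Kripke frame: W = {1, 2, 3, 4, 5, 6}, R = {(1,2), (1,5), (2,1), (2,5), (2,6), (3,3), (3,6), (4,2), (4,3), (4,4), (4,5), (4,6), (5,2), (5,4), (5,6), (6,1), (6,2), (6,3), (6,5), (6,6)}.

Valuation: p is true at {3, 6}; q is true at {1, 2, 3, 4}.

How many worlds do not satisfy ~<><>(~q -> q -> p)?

6

1: <><>(~q -> q -> p) is T. ✗
2: <><>(~q -> q -> p) is T. ✗
3: <><>(~q -> q -> p) is T. ✗
4: <><>(~q -> q -> p) is T. ✗
5: <><>(~q -> q -> p) is T. ✗
6: <><>(~q -> q -> p) is T. ✗
Satisfying worlds: ∅.
So ~<><>(~q -> q -> p) fails at the other 6 worlds.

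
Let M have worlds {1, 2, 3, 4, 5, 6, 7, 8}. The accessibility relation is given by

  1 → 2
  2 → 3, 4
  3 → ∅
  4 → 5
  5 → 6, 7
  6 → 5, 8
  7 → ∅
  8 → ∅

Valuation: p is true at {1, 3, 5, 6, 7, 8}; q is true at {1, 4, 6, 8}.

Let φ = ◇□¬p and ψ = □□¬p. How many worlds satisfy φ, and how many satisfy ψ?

For ◇□¬p:
1: successors {2}; □¬p there: 2:F. ✗
2: successors {3, 4}; □¬p there: 3:T, 4:F. ✓
3: no successors, so ◇□¬p fails. ✗
4: successors {5}; □¬p there: 5:F. ✗
5: successors {6, 7}; □¬p there: 6:F, 7:T. ✓
6: successors {5, 8}; □¬p there: 5:F, 8:T. ✓
7: no successors, so ◇□¬p fails. ✗
8: no successors, so ◇□¬p fails. ✗
— 3 worlds.
For □□¬p:
1: successors {2}; □¬p there: 2:F. ✗
2: successors {3, 4}; □¬p there: 3:T, 4:F. ✗
3: no successors, so □□¬p holds vacuously. ✓
4: successors {5}; □¬p there: 5:F. ✗
5: successors {6, 7}; □¬p there: 6:F, 7:T. ✗
6: successors {5, 8}; □¬p there: 5:F, 8:T. ✗
7: no successors, so □□¬p holds vacuously. ✓
8: no successors, so □□¬p holds vacuously. ✓
— 3 worlds.

3 and 3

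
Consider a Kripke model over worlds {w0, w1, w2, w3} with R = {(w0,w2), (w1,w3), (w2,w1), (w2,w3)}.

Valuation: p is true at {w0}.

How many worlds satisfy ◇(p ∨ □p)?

w0: successors {w2}; p ∨ □p there: w2:F. ✗
w1: successors {w3}; p ∨ □p there: w3:T. ✓
w2: successors {w1, w3}; p ∨ □p there: w1:F, w3:T. ✓
w3: no successors, so ◇(p ∨ □p) fails. ✗
Satisfying worlds: {w1, w2}.

2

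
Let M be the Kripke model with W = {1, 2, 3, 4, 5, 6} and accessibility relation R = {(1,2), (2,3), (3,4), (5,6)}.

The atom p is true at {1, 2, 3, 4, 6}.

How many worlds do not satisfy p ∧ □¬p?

1: p is T, □¬p is F. ✗
2: p is T, □¬p is F. ✗
3: p is T, □¬p is F. ✗
4: p is T, □¬p is T. ✓
5: p is F, □¬p is F. ✗
6: p is T, □¬p is T. ✓
Satisfying worlds: {4, 6}.
So p ∧ □¬p fails at the other 4 worlds.

4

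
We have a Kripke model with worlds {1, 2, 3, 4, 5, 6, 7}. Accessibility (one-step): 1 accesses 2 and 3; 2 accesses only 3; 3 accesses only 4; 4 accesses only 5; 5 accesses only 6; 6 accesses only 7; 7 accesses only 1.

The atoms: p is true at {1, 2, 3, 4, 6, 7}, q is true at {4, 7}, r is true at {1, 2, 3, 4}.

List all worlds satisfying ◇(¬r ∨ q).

1: successors {2, 3}; ¬r ∨ q there: 2:F, 3:F. ✗
2: successors {3}; ¬r ∨ q there: 3:F. ✗
3: successors {4}; ¬r ∨ q there: 4:T. ✓
4: successors {5}; ¬r ∨ q there: 5:T. ✓
5: successors {6}; ¬r ∨ q there: 6:T. ✓
6: successors {7}; ¬r ∨ q there: 7:T. ✓
7: successors {1}; ¬r ∨ q there: 1:F. ✗

{3, 4, 5, 6}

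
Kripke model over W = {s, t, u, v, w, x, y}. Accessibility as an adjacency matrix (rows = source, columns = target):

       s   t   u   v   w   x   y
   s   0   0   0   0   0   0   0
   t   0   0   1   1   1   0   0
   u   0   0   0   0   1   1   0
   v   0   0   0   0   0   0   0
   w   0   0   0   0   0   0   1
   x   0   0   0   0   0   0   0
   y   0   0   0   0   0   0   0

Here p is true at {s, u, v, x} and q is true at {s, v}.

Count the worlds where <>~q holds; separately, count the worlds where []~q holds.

3 and 6

For <>~q:
s: no successors, so <>~q fails. ✗
t: successors {u, v, w}; ~q there: u:T, v:F, w:T. ✓
u: successors {w, x}; ~q there: w:T, x:T. ✓
v: no successors, so <>~q fails. ✗
w: successors {y}; ~q there: y:T. ✓
x: no successors, so <>~q fails. ✗
y: no successors, so <>~q fails. ✗
— 3 worlds.
For []~q:
s: no successors, so []~q holds vacuously. ✓
t: successors {u, v, w}; ~q there: u:T, v:F, w:T. ✗
u: successors {w, x}; ~q there: w:T, x:T. ✓
v: no successors, so []~q holds vacuously. ✓
w: successors {y}; ~q there: y:T. ✓
x: no successors, so []~q holds vacuously. ✓
y: no successors, so []~q holds vacuously. ✓
— 6 worlds.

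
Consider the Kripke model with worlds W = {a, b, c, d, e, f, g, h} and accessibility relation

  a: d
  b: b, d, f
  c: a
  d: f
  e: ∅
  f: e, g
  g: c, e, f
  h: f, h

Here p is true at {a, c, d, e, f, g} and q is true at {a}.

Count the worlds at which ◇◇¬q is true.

7

a: successors {d}; ◇¬q there: d:T. ✓
b: successors {b, d, f}; ◇¬q there: b:T, d:T, f:T. ✓
c: successors {a}; ◇¬q there: a:T. ✓
d: successors {f}; ◇¬q there: f:T. ✓
e: no successors, so ◇◇¬q fails. ✗
f: successors {e, g}; ◇¬q there: e:F, g:T. ✓
g: successors {c, e, f}; ◇¬q there: c:F, e:F, f:T. ✓
h: successors {f, h}; ◇¬q there: f:T, h:T. ✓
Satisfying worlds: {a, b, c, d, f, g, h}.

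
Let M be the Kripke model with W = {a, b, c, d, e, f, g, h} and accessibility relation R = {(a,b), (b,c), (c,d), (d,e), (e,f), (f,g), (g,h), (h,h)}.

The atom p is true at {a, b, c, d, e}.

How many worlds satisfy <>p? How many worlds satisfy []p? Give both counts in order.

4 and 4

For <>p:
a: successors {b}; p there: b:T. ✓
b: successors {c}; p there: c:T. ✓
c: successors {d}; p there: d:T. ✓
d: successors {e}; p there: e:T. ✓
e: successors {f}; p there: f:F. ✗
f: successors {g}; p there: g:F. ✗
g: successors {h}; p there: h:F. ✗
h: successors {h}; p there: h:F. ✗
— 4 worlds.
For []p:
a: successors {b}; p there: b:T. ✓
b: successors {c}; p there: c:T. ✓
c: successors {d}; p there: d:T. ✓
d: successors {e}; p there: e:T. ✓
e: successors {f}; p there: f:F. ✗
f: successors {g}; p there: g:F. ✗
g: successors {h}; p there: h:F. ✗
h: successors {h}; p there: h:F. ✗
— 4 worlds.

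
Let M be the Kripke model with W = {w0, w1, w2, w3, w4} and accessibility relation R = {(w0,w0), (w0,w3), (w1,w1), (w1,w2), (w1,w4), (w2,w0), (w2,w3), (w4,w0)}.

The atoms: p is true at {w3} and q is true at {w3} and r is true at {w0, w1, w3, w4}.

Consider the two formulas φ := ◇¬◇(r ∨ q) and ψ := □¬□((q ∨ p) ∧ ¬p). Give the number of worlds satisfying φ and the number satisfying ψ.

2 and 3

For ◇¬◇(r ∨ q):
w0: successors {w0, w3}; ¬◇(r ∨ q) there: w0:F, w3:T. ✓
w1: successors {w1, w2, w4}; ¬◇(r ∨ q) there: w1:F, w2:F, w4:F. ✗
w2: successors {w0, w3}; ¬◇(r ∨ q) there: w0:F, w3:T. ✓
w3: no successors, so ◇¬◇(r ∨ q) fails. ✗
w4: successors {w0}; ¬◇(r ∨ q) there: w0:F. ✗
— 2 worlds.
For □¬□((q ∨ p) ∧ ¬p):
w0: successors {w0, w3}; ¬□((q ∨ p) ∧ ¬p) there: w0:T, w3:F. ✗
w1: successors {w1, w2, w4}; ¬□((q ∨ p) ∧ ¬p) there: w1:T, w2:T, w4:T. ✓
w2: successors {w0, w3}; ¬□((q ∨ p) ∧ ¬p) there: w0:T, w3:F. ✗
w3: no successors, so □¬□((q ∨ p) ∧ ¬p) holds vacuously. ✓
w4: successors {w0}; ¬□((q ∨ p) ∧ ¬p) there: w0:T. ✓
— 3 worlds.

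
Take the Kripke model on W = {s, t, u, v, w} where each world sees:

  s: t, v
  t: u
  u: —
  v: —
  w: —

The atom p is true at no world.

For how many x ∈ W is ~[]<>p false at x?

s: []<>p is F. ✓
t: []<>p is F. ✓
u: []<>p is T. ✗
v: []<>p is T. ✗
w: []<>p is T. ✗
Satisfying worlds: {s, t}.
So ~[]<>p fails at the other 3 worlds.

3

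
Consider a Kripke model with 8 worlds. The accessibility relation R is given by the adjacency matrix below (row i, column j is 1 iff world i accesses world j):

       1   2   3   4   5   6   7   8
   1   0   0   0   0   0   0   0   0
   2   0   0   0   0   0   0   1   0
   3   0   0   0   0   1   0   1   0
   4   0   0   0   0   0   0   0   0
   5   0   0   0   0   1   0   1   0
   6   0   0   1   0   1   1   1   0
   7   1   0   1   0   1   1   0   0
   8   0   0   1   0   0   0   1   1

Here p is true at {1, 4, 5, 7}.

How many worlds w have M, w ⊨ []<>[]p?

7

1: no successors, so []<>[]p holds vacuously. ✓
2: successors {7}; <>[]p there: 7:T. ✓
3: successors {5, 7}; <>[]p there: 5:T, 7:T. ✓
4: no successors, so []<>[]p holds vacuously. ✓
5: successors {5, 7}; <>[]p there: 5:T, 7:T. ✓
6: successors {3, 5, 6, 7}; <>[]p there: 3:T, 5:T, 6:T, 7:T. ✓
7: successors {1, 3, 5, 6}; <>[]p there: 1:F, 3:T, 5:T, 6:T. ✗
8: successors {3, 7, 8}; <>[]p there: 3:T, 7:T, 8:T. ✓
Satisfying worlds: {1, 2, 3, 4, 5, 6, 8}.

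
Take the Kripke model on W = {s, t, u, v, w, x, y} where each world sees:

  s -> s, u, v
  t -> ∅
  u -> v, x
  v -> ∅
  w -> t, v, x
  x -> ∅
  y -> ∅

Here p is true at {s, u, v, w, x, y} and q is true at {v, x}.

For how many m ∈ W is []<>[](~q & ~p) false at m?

3

s: successors {s, u, v}; <>[](~q & ~p) there: s:T, u:T, v:F. ✗
t: no successors, so []<>[](~q & ~p) holds vacuously. ✓
u: successors {v, x}; <>[](~q & ~p) there: v:F, x:F. ✗
v: no successors, so []<>[](~q & ~p) holds vacuously. ✓
w: successors {t, v, x}; <>[](~q & ~p) there: t:F, v:F, x:F. ✗
x: no successors, so []<>[](~q & ~p) holds vacuously. ✓
y: no successors, so []<>[](~q & ~p) holds vacuously. ✓
Satisfying worlds: {t, v, x, y}.
So []<>[](~q & ~p) fails at the other 3 worlds.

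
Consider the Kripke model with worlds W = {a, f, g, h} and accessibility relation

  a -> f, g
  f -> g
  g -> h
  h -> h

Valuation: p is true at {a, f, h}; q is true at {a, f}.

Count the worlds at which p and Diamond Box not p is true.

a: p is T, Diamond Box not p is T. ✓
f: p is T, Diamond Box not p is F. ✗
g: p is F, Diamond Box not p is F. ✗
h: p is T, Diamond Box not p is F. ✗
Satisfying worlds: {a}.

1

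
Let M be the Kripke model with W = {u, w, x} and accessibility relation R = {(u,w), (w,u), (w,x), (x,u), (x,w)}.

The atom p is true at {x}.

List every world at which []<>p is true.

u: successors {w}; <>p there: w:T. ✓
w: successors {u, x}; <>p there: u:F, x:F. ✗
x: successors {u, w}; <>p there: u:F, w:T. ✗

{u}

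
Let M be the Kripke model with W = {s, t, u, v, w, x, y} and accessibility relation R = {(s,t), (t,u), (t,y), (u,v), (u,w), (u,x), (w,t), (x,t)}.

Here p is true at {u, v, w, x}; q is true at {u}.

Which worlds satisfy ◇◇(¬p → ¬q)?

s: successors {t}; ◇(¬p → ¬q) there: t:T. ✓
t: successors {u, y}; ◇(¬p → ¬q) there: u:T, y:F. ✓
u: successors {v, w, x}; ◇(¬p → ¬q) there: v:F, w:T, x:T. ✓
v: no successors, so ◇◇(¬p → ¬q) fails. ✗
w: successors {t}; ◇(¬p → ¬q) there: t:T. ✓
x: successors {t}; ◇(¬p → ¬q) there: t:T. ✓
y: no successors, so ◇◇(¬p → ¬q) fails. ✗

{s, t, u, w, x}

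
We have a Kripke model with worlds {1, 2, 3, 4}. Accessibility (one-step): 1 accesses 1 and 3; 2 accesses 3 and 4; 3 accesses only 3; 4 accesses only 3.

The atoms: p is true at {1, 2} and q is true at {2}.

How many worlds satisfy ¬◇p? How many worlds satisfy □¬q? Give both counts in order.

3 and 4

For ¬◇p:
1: ◇p is T. ✗
2: ◇p is F. ✓
3: ◇p is F. ✓
4: ◇p is F. ✓
— 3 worlds.
For □¬q:
1: successors {1, 3}; ¬q there: 1:T, 3:T. ✓
2: successors {3, 4}; ¬q there: 3:T, 4:T. ✓
3: successors {3}; ¬q there: 3:T. ✓
4: successors {3}; ¬q there: 3:T. ✓
— 4 worlds.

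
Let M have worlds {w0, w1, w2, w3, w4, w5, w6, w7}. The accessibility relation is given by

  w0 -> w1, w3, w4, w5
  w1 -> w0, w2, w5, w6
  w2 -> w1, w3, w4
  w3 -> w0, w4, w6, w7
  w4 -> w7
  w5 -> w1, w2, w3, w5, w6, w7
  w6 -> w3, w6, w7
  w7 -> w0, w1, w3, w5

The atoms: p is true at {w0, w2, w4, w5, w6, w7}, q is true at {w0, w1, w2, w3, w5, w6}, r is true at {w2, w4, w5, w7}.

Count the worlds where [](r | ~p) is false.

w0: successors {w1, w3, w4, w5}; r | ~p there: w1:T, w3:T, w4:T, w5:T. ✓
w1: successors {w0, w2, w5, w6}; r | ~p there: w0:F, w2:T, w5:T, w6:F. ✗
w2: successors {w1, w3, w4}; r | ~p there: w1:T, w3:T, w4:T. ✓
w3: successors {w0, w4, w6, w7}; r | ~p there: w0:F, w4:T, w6:F, w7:T. ✗
w4: successors {w7}; r | ~p there: w7:T. ✓
w5: successors {w1, w2, w3, w5, w6, w7}; r | ~p there: w1:T, w2:T, w3:T, w5:T, w6:F, w7:T. ✗
w6: successors {w3, w6, w7}; r | ~p there: w3:T, w6:F, w7:T. ✗
w7: successors {w0, w1, w3, w5}; r | ~p there: w0:F, w1:T, w3:T, w5:T. ✗
Satisfying worlds: {w0, w2, w4}.
So [](r | ~p) fails at the other 5 worlds.

5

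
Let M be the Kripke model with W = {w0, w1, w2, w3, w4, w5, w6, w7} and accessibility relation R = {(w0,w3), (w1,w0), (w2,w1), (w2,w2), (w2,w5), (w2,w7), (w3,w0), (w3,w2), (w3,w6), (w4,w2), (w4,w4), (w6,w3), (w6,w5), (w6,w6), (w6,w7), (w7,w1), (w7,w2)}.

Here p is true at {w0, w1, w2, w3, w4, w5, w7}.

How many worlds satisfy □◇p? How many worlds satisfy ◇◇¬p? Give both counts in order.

For □◇p:
w0: successors {w3}; ◇p there: w3:T. ✓
w1: successors {w0}; ◇p there: w0:T. ✓
w2: successors {w1, w2, w5, w7}; ◇p there: w1:T, w2:T, w5:F, w7:T. ✗
w3: successors {w0, w2, w6}; ◇p there: w0:T, w2:T, w6:T. ✓
w4: successors {w2, w4}; ◇p there: w2:T, w4:T. ✓
w5: no successors, so □◇p holds vacuously. ✓
w6: successors {w3, w5, w6, w7}; ◇p there: w3:T, w5:F, w6:T, w7:T. ✗
w7: successors {w1, w2}; ◇p there: w1:T, w2:T. ✓
— 6 worlds.
For ◇◇¬p:
w0: successors {w3}; ◇¬p there: w3:T. ✓
w1: successors {w0}; ◇¬p there: w0:F. ✗
w2: successors {w1, w2, w5, w7}; ◇¬p there: w1:F, w2:F, w5:F, w7:F. ✗
w3: successors {w0, w2, w6}; ◇¬p there: w0:F, w2:F, w6:T. ✓
w4: successors {w2, w4}; ◇¬p there: w2:F, w4:F. ✗
w5: no successors, so ◇◇¬p fails. ✗
w6: successors {w3, w5, w6, w7}; ◇¬p there: w3:T, w5:F, w6:T, w7:F. ✓
w7: successors {w1, w2}; ◇¬p there: w1:F, w2:F. ✗
— 3 worlds.

6 and 3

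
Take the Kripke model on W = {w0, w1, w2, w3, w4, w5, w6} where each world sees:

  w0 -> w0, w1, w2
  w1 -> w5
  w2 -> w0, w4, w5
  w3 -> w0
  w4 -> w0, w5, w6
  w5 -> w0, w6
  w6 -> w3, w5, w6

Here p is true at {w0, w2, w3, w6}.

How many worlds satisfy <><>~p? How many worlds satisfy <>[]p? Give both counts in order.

6 and 4

For <><>~p:
w0: successors {w0, w1, w2}; <>~p there: w0:T, w1:T, w2:T. ✓
w1: successors {w5}; <>~p there: w5:F. ✗
w2: successors {w0, w4, w5}; <>~p there: w0:T, w4:T, w5:F. ✓
w3: successors {w0}; <>~p there: w0:T. ✓
w4: successors {w0, w5, w6}; <>~p there: w0:T, w5:F, w6:T. ✓
w5: successors {w0, w6}; <>~p there: w0:T, w6:T. ✓
w6: successors {w3, w5, w6}; <>~p there: w3:F, w5:F, w6:T. ✓
— 6 worlds.
For <>[]p:
w0: successors {w0, w1, w2}; []p there: w0:F, w1:F, w2:F. ✗
w1: successors {w5}; []p there: w5:T. ✓
w2: successors {w0, w4, w5}; []p there: w0:F, w4:F, w5:T. ✓
w3: successors {w0}; []p there: w0:F. ✗
w4: successors {w0, w5, w6}; []p there: w0:F, w5:T, w6:F. ✓
w5: successors {w0, w6}; []p there: w0:F, w6:F. ✗
w6: successors {w3, w5, w6}; []p there: w3:T, w5:T, w6:F. ✓
— 4 worlds.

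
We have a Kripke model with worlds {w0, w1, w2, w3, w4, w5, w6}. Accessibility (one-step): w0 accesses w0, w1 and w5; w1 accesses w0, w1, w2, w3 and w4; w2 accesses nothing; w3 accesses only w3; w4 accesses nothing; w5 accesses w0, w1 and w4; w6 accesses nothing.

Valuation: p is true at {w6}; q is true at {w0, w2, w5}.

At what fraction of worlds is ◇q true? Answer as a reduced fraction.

3/7

w0: successors {w0, w1, w5}; q there: w0:T, w1:F, w5:T. ✓
w1: successors {w0, w1, w2, w3, w4}; q there: w0:T, w1:F, w2:T, w3:F, w4:F. ✓
w2: no successors, so ◇q fails. ✗
w3: successors {w3}; q there: w3:F. ✗
w4: no successors, so ◇q fails. ✗
w5: successors {w0, w1, w4}; q there: w0:T, w1:F, w4:F. ✓
w6: no successors, so ◇q fails. ✗
That's 3 of 7 worlds, so 3/7.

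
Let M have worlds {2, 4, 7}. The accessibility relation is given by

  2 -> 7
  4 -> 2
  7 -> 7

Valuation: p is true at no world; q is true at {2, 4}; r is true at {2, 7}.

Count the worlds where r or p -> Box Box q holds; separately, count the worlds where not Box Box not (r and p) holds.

1 and 0

For r or p -> Box Box q:
2: r or p is T, Box Box q is F. ✗
4: r or p is F, Box Box q is F. ✓
7: r or p is T, Box Box q is F. ✗
— 1 world.
For not Box Box not (r and p):
2: Box Box not (r and p) is T. ✗
4: Box Box not (r and p) is T. ✗
7: Box Box not (r and p) is T. ✗
— 0 worlds.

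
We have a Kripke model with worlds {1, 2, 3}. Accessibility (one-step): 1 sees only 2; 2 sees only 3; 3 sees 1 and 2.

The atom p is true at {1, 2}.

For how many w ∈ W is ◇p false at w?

1

1: successors {2}; p there: 2:T. ✓
2: successors {3}; p there: 3:F. ✗
3: successors {1, 2}; p there: 1:T, 2:T. ✓
Satisfying worlds: {1, 3}.
So ◇p fails at the other 1 world.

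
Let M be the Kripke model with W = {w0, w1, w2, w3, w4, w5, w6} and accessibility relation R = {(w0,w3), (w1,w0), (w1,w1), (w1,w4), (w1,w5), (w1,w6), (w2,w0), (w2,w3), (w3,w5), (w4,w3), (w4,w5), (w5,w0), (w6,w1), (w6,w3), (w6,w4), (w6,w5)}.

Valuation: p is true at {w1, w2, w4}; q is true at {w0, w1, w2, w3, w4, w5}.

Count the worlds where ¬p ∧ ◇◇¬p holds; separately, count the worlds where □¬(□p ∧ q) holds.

4 and 7

For ¬p ∧ ◇◇¬p:
w0: ¬p is T, ◇◇¬p is T. ✓
w1: ¬p is F, ◇◇¬p is T. ✗
w2: ¬p is F, ◇◇¬p is T. ✗
w3: ¬p is T, ◇◇¬p is T. ✓
w4: ¬p is F, ◇◇¬p is T. ✗
w5: ¬p is T, ◇◇¬p is T. ✓
w6: ¬p is T, ◇◇¬p is T. ✓
— 4 worlds.
For □¬(□p ∧ q):
w0: successors {w3}; ¬(□p ∧ q) there: w3:T. ✓
w1: successors {w0, w1, w4, w5, w6}; ¬(□p ∧ q) there: w0:T, w1:T, w4:T, w5:T, w6:T. ✓
w2: successors {w0, w3}; ¬(□p ∧ q) there: w0:T, w3:T. ✓
w3: successors {w5}; ¬(□p ∧ q) there: w5:T. ✓
w4: successors {w3, w5}; ¬(□p ∧ q) there: w3:T, w5:T. ✓
w5: successors {w0}; ¬(□p ∧ q) there: w0:T. ✓
w6: successors {w1, w3, w4, w5}; ¬(□p ∧ q) there: w1:T, w3:T, w4:T, w5:T. ✓
— 7 worlds.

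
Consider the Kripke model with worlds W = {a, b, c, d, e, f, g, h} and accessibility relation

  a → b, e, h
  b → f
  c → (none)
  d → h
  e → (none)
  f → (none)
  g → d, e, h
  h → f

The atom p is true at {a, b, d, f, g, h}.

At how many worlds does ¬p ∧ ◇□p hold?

0

a: ¬p is F, ◇□p is T. ✗
b: ¬p is F, ◇□p is T. ✗
c: ¬p is T, ◇□p is F. ✗
d: ¬p is F, ◇□p is T. ✗
e: ¬p is T, ◇□p is F. ✗
f: ¬p is F, ◇□p is F. ✗
g: ¬p is F, ◇□p is T. ✗
h: ¬p is F, ◇□p is T. ✗
Satisfying worlds: ∅.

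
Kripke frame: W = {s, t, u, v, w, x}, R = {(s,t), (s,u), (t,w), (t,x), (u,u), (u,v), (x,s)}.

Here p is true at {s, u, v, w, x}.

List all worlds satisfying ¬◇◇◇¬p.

{s, u, v, w, x}

s: ◇◇◇¬p is F. ✓
t: ◇◇◇¬p is T. ✗
u: ◇◇◇¬p is F. ✓
v: ◇◇◇¬p is F. ✓
w: ◇◇◇¬p is F. ✓
x: ◇◇◇¬p is F. ✓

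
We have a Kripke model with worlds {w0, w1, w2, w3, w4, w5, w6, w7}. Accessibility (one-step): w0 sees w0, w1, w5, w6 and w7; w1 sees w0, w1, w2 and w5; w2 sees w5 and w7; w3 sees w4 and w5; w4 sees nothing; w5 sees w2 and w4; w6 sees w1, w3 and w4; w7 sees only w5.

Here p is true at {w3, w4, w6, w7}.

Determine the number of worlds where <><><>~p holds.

7

w0: successors {w0, w1, w5, w6, w7}; <><>~p there: w0:T, w1:T, w5:T, w6:T, w7:T. ✓
w1: successors {w0, w1, w2, w5}; <><>~p there: w0:T, w1:T, w2:T, w5:T. ✓
w2: successors {w5, w7}; <><>~p there: w5:T, w7:T. ✓
w3: successors {w4, w5}; <><>~p there: w4:F, w5:T. ✓
w4: no successors, so <><><>~p fails. ✗
w5: successors {w2, w4}; <><>~p there: w2:T, w4:F. ✓
w6: successors {w1, w3, w4}; <><>~p there: w1:T, w3:T, w4:F. ✓
w7: successors {w5}; <><>~p there: w5:T. ✓
Satisfying worlds: {w0, w1, w2, w3, w5, w6, w7}.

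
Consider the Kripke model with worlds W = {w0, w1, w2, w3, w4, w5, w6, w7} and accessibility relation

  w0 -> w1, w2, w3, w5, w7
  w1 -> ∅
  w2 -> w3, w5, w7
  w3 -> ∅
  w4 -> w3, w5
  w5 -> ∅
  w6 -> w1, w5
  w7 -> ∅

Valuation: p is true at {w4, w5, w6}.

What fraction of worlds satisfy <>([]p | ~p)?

w0: successors {w1, w2, w3, w5, w7}; []p | ~p there: w1:T, w2:T, w3:T, w5:T, w7:T. ✓
w1: no successors, so <>([]p | ~p) fails. ✗
w2: successors {w3, w5, w7}; []p | ~p there: w3:T, w5:T, w7:T. ✓
w3: no successors, so <>([]p | ~p) fails. ✗
w4: successors {w3, w5}; []p | ~p there: w3:T, w5:T. ✓
w5: no successors, so <>([]p | ~p) fails. ✗
w6: successors {w1, w5}; []p | ~p there: w1:T, w5:T. ✓
w7: no successors, so <>([]p | ~p) fails. ✗
That's 4 of 8 worlds, so 4/8 = 1/2.

1/2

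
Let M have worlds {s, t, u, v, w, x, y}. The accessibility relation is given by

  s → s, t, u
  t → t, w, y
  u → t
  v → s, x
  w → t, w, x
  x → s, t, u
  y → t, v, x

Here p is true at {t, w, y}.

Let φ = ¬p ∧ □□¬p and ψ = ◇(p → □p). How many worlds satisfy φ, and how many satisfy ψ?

0 and 7

For ¬p ∧ □□¬p:
s: ¬p is T, □□¬p is F. ✗
t: ¬p is F, □□¬p is F. ✗
u: ¬p is T, □□¬p is F. ✗
v: ¬p is T, □□¬p is F. ✗
w: ¬p is F, □□¬p is F. ✗
x: ¬p is T, □□¬p is F. ✗
y: ¬p is F, □□¬p is F. ✗
— 0 worlds.
For ◇(p → □p):
s: successors {s, t, u}; p → □p there: s:T, t:T, u:T. ✓
t: successors {t, w, y}; p → □p there: t:T, w:F, y:F. ✓
u: successors {t}; p → □p there: t:T. ✓
v: successors {s, x}; p → □p there: s:T, x:T. ✓
w: successors {t, w, x}; p → □p there: t:T, w:F, x:T. ✓
x: successors {s, t, u}; p → □p there: s:T, t:T, u:T. ✓
y: successors {t, v, x}; p → □p there: t:T, v:T, x:T. ✓
— 7 worlds.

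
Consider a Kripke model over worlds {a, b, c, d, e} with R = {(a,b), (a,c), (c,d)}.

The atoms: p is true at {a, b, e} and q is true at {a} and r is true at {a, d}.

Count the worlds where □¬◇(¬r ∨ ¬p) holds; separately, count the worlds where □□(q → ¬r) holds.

For □¬◇(¬r ∨ ¬p):
a: successors {b, c}; ¬◇(¬r ∨ ¬p) there: b:T, c:F. ✗
b: no successors, so □¬◇(¬r ∨ ¬p) holds vacuously. ✓
c: successors {d}; ¬◇(¬r ∨ ¬p) there: d:T. ✓
d: no successors, so □¬◇(¬r ∨ ¬p) holds vacuously. ✓
e: no successors, so □¬◇(¬r ∨ ¬p) holds vacuously. ✓
— 4 worlds.
For □□(q → ¬r):
a: successors {b, c}; □(q → ¬r) there: b:T, c:T. ✓
b: no successors, so □□(q → ¬r) holds vacuously. ✓
c: successors {d}; □(q → ¬r) there: d:T. ✓
d: no successors, so □□(q → ¬r) holds vacuously. ✓
e: no successors, so □□(q → ¬r) holds vacuously. ✓
— 5 worlds.

4 and 5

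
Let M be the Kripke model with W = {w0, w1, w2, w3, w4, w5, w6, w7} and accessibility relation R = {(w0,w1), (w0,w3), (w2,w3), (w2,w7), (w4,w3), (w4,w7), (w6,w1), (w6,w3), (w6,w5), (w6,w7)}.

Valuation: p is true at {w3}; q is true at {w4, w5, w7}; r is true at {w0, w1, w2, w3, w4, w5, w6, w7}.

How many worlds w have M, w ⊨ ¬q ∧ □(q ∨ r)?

w0: ¬q is T, □(q ∨ r) is T. ✓
w1: ¬q is T, □(q ∨ r) is T. ✓
w2: ¬q is T, □(q ∨ r) is T. ✓
w3: ¬q is T, □(q ∨ r) is T. ✓
w4: ¬q is F, □(q ∨ r) is T. ✗
w5: ¬q is F, □(q ∨ r) is T. ✗
w6: ¬q is T, □(q ∨ r) is T. ✓
w7: ¬q is F, □(q ∨ r) is T. ✗
Satisfying worlds: {w0, w1, w2, w3, w6}.

5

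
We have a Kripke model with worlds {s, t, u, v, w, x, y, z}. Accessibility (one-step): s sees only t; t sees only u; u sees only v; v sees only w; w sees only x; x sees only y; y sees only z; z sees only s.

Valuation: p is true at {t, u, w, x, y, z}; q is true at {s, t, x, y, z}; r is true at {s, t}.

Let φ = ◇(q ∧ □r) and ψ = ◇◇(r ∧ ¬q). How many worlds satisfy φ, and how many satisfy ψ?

2 and 0

For ◇(q ∧ □r):
s: successors {t}; q ∧ □r there: t:F. ✗
t: successors {u}; q ∧ □r there: u:F. ✗
u: successors {v}; q ∧ □r there: v:F. ✗
v: successors {w}; q ∧ □r there: w:F. ✗
w: successors {x}; q ∧ □r there: x:F. ✗
x: successors {y}; q ∧ □r there: y:F. ✗
y: successors {z}; q ∧ □r there: z:T. ✓
z: successors {s}; q ∧ □r there: s:T. ✓
— 2 worlds.
For ◇◇(r ∧ ¬q):
s: successors {t}; ◇(r ∧ ¬q) there: t:F. ✗
t: successors {u}; ◇(r ∧ ¬q) there: u:F. ✗
u: successors {v}; ◇(r ∧ ¬q) there: v:F. ✗
v: successors {w}; ◇(r ∧ ¬q) there: w:F. ✗
w: successors {x}; ◇(r ∧ ¬q) there: x:F. ✗
x: successors {y}; ◇(r ∧ ¬q) there: y:F. ✗
y: successors {z}; ◇(r ∧ ¬q) there: z:F. ✗
z: successors {s}; ◇(r ∧ ¬q) there: s:F. ✗
— 0 worlds.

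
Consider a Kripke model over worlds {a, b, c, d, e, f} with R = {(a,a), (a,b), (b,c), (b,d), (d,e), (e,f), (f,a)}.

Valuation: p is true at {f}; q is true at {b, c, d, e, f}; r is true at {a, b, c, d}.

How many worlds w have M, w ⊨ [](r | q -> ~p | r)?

a: successors {a, b}; r | q -> ~p | r there: a:T, b:T. ✓
b: successors {c, d}; r | q -> ~p | r there: c:T, d:T. ✓
c: no successors, so [](r | q -> ~p | r) holds vacuously. ✓
d: successors {e}; r | q -> ~p | r there: e:T. ✓
e: successors {f}; r | q -> ~p | r there: f:F. ✗
f: successors {a}; r | q -> ~p | r there: a:T. ✓
Satisfying worlds: {a, b, c, d, f}.

5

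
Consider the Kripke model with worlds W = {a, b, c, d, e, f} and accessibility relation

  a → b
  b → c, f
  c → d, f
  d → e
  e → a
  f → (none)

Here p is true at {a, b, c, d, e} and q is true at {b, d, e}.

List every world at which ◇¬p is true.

{b, c}

a: successors {b}; ¬p there: b:F. ✗
b: successors {c, f}; ¬p there: c:F, f:T. ✓
c: successors {d, f}; ¬p there: d:F, f:T. ✓
d: successors {e}; ¬p there: e:F. ✗
e: successors {a}; ¬p there: a:F. ✗
f: no successors, so ◇¬p fails. ✗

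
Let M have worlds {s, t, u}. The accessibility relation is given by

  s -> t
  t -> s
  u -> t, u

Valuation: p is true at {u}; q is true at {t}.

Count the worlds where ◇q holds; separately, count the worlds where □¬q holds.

2 and 1

For ◇q:
s: successors {t}; q there: t:T. ✓
t: successors {s}; q there: s:F. ✗
u: successors {t, u}; q there: t:T, u:F. ✓
— 2 worlds.
For □¬q:
s: successors {t}; ¬q there: t:F. ✗
t: successors {s}; ¬q there: s:T. ✓
u: successors {t, u}; ¬q there: t:F, u:T. ✗
— 1 world.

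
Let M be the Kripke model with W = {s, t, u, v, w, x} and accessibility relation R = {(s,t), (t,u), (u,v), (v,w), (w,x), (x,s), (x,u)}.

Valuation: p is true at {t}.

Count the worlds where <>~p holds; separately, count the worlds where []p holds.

5 and 1

For <>~p:
s: successors {t}; ~p there: t:F. ✗
t: successors {u}; ~p there: u:T. ✓
u: successors {v}; ~p there: v:T. ✓
v: successors {w}; ~p there: w:T. ✓
w: successors {x}; ~p there: x:T. ✓
x: successors {s, u}; ~p there: s:T, u:T. ✓
— 5 worlds.
For []p:
s: successors {t}; p there: t:T. ✓
t: successors {u}; p there: u:F. ✗
u: successors {v}; p there: v:F. ✗
v: successors {w}; p there: w:F. ✗
w: successors {x}; p there: x:F. ✗
x: successors {s, u}; p there: s:F, u:F. ✗
— 1 world.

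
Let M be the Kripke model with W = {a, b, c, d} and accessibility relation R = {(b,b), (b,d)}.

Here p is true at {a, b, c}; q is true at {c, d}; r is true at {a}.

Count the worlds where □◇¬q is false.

1

a: no successors, so □◇¬q holds vacuously. ✓
b: successors {b, d}; ◇¬q there: b:T, d:F. ✗
c: no successors, so □◇¬q holds vacuously. ✓
d: no successors, so □◇¬q holds vacuously. ✓
Satisfying worlds: {a, c, d}.
So □◇¬q fails at the other 1 world.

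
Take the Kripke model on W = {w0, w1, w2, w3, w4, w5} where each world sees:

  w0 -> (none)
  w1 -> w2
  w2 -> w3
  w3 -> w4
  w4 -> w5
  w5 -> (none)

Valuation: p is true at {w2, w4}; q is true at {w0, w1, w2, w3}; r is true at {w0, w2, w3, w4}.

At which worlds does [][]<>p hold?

{w0, w1, w4, w5}

w0: no successors, so [][]<>p holds vacuously. ✓
w1: successors {w2}; []<>p there: w2:T. ✓
w2: successors {w3}; []<>p there: w3:F. ✗
w3: successors {w4}; []<>p there: w4:F. ✗
w4: successors {w5}; []<>p there: w5:T. ✓
w5: no successors, so [][]<>p holds vacuously. ✓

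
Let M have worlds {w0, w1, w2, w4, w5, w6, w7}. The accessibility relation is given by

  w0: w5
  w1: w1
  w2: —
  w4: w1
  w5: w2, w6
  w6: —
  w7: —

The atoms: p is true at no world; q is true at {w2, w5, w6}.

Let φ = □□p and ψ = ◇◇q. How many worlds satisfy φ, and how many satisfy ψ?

For □□p:
w0: successors {w5}; □p there: w5:F. ✗
w1: successors {w1}; □p there: w1:F. ✗
w2: no successors, so □□p holds vacuously. ✓
w4: successors {w1}; □p there: w1:F. ✗
w5: successors {w2, w6}; □p there: w2:T, w6:T. ✓
w6: no successors, so □□p holds vacuously. ✓
w7: no successors, so □□p holds vacuously. ✓
— 4 worlds.
For ◇◇q:
w0: successors {w5}; ◇q there: w5:T. ✓
w1: successors {w1}; ◇q there: w1:F. ✗
w2: no successors, so ◇◇q fails. ✗
w4: successors {w1}; ◇q there: w1:F. ✗
w5: successors {w2, w6}; ◇q there: w2:F, w6:F. ✗
w6: no successors, so ◇◇q fails. ✗
w7: no successors, so ◇◇q fails. ✗
— 1 world.

4 and 1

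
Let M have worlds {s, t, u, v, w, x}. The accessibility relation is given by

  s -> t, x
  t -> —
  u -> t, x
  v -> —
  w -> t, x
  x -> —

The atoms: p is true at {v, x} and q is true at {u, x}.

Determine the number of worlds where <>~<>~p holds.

s: successors {t, x}; ~<>~p there: t:T, x:T. ✓
t: no successors, so <>~<>~p fails. ✗
u: successors {t, x}; ~<>~p there: t:T, x:T. ✓
v: no successors, so <>~<>~p fails. ✗
w: successors {t, x}; ~<>~p there: t:T, x:T. ✓
x: no successors, so <>~<>~p fails. ✗
Satisfying worlds: {s, u, w}.

3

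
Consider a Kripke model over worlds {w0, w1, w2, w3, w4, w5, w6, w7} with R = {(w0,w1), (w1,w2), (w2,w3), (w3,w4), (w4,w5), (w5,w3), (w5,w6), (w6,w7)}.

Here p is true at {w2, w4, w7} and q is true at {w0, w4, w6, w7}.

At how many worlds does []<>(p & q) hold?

w0: successors {w1}; <>(p & q) there: w1:F. ✗
w1: successors {w2}; <>(p & q) there: w2:F. ✗
w2: successors {w3}; <>(p & q) there: w3:T. ✓
w3: successors {w4}; <>(p & q) there: w4:F. ✗
w4: successors {w5}; <>(p & q) there: w5:F. ✗
w5: successors {w3, w6}; <>(p & q) there: w3:T, w6:T. ✓
w6: successors {w7}; <>(p & q) there: w7:F. ✗
w7: no successors, so []<>(p & q) holds vacuously. ✓
Satisfying worlds: {w2, w5, w7}.

3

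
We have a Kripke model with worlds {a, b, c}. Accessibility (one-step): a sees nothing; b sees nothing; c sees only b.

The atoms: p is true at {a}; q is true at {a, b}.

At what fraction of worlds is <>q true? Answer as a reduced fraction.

1/3

a: no successors, so <>q fails. ✗
b: no successors, so <>q fails. ✗
c: successors {b}; q there: b:T. ✓
That's 1 of 3 worlds, so 1/3.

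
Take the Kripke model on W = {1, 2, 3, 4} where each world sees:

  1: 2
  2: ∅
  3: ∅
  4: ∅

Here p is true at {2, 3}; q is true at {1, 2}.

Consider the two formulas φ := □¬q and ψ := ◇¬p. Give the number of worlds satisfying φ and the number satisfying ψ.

3 and 0

For □¬q:
1: successors {2}; ¬q there: 2:F. ✗
2: no successors, so □¬q holds vacuously. ✓
3: no successors, so □¬q holds vacuously. ✓
4: no successors, so □¬q holds vacuously. ✓
— 3 worlds.
For ◇¬p:
1: successors {2}; ¬p there: 2:F. ✗
2: no successors, so ◇¬p fails. ✗
3: no successors, so ◇¬p fails. ✗
4: no successors, so ◇¬p fails. ✗
— 0 worlds.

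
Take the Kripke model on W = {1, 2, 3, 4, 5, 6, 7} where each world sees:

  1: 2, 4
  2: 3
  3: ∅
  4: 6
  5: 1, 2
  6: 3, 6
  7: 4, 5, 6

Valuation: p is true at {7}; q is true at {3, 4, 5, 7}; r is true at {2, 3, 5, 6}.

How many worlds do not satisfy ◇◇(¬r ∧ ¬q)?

1: successors {2, 4}; ◇(¬r ∧ ¬q) there: 2:F, 4:F. ✗
2: successors {3}; ◇(¬r ∧ ¬q) there: 3:F. ✗
3: no successors, so ◇◇(¬r ∧ ¬q) fails. ✗
4: successors {6}; ◇(¬r ∧ ¬q) there: 6:F. ✗
5: successors {1, 2}; ◇(¬r ∧ ¬q) there: 1:F, 2:F. ✗
6: successors {3, 6}; ◇(¬r ∧ ¬q) there: 3:F, 6:F. ✗
7: successors {4, 5, 6}; ◇(¬r ∧ ¬q) there: 4:F, 5:T, 6:F. ✓
Satisfying worlds: {7}.
So ◇◇(¬r ∧ ¬q) fails at the other 6 worlds.

6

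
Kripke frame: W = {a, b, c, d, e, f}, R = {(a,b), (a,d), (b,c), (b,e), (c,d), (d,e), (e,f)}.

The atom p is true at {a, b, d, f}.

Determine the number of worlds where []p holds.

4

a: successors {b, d}; p there: b:T, d:T. ✓
b: successors {c, e}; p there: c:F, e:F. ✗
c: successors {d}; p there: d:T. ✓
d: successors {e}; p there: e:F. ✗
e: successors {f}; p there: f:T. ✓
f: no successors, so []p holds vacuously. ✓
Satisfying worlds: {a, c, e, f}.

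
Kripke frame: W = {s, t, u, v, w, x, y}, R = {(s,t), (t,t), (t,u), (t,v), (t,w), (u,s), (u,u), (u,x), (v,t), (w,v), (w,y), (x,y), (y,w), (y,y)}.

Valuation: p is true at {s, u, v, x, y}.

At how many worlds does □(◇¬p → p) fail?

s: successors {t}; ◇¬p → p there: t:F. ✗
t: successors {t, u, v, w}; ◇¬p → p there: t:F, u:T, v:T, w:T. ✗
u: successors {s, u, x}; ◇¬p → p there: s:T, u:T, x:T. ✓
v: successors {t}; ◇¬p → p there: t:F. ✗
w: successors {v, y}; ◇¬p → p there: v:T, y:T. ✓
x: successors {y}; ◇¬p → p there: y:T. ✓
y: successors {w, y}; ◇¬p → p there: w:T, y:T. ✓
Satisfying worlds: {u, w, x, y}.
So □(◇¬p → p) fails at the other 3 worlds.

3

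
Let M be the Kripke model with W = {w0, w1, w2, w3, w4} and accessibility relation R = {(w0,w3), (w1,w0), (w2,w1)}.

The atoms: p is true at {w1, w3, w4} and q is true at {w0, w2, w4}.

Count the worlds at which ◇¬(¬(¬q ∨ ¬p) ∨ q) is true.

2

w0: successors {w3}; ¬(¬(¬q ∨ ¬p) ∨ q) there: w3:T. ✓
w1: successors {w0}; ¬(¬(¬q ∨ ¬p) ∨ q) there: w0:F. ✗
w2: successors {w1}; ¬(¬(¬q ∨ ¬p) ∨ q) there: w1:T. ✓
w3: no successors, so ◇¬(¬(¬q ∨ ¬p) ∨ q) fails. ✗
w4: no successors, so ◇¬(¬(¬q ∨ ¬p) ∨ q) fails. ✗
Satisfying worlds: {w0, w2}.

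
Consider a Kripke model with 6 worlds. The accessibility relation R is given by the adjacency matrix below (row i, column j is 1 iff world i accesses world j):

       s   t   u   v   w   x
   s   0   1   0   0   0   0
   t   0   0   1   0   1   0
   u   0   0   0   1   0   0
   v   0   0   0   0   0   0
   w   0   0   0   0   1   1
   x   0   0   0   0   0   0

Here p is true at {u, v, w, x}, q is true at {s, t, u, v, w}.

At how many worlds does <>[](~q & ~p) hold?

s: successors {t}; [](~q & ~p) there: t:F. ✗
t: successors {u, w}; [](~q & ~p) there: u:F, w:F. ✗
u: successors {v}; [](~q & ~p) there: v:T. ✓
v: no successors, so <>[](~q & ~p) fails. ✗
w: successors {w, x}; [](~q & ~p) there: w:F, x:T. ✓
x: no successors, so <>[](~q & ~p) fails. ✗
Satisfying worlds: {u, w}.

2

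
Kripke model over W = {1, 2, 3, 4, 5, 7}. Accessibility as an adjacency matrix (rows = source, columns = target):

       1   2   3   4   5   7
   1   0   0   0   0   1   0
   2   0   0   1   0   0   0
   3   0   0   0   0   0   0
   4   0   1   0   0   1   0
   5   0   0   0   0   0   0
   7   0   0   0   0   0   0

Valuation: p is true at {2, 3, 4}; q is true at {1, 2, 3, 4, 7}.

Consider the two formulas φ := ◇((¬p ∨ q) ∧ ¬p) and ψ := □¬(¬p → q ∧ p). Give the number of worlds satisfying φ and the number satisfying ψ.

For ◇((¬p ∨ q) ∧ ¬p):
1: successors {5}; (¬p ∨ q) ∧ ¬p there: 5:T. ✓
2: successors {3}; (¬p ∨ q) ∧ ¬p there: 3:F. ✗
3: no successors, so ◇((¬p ∨ q) ∧ ¬p) fails. ✗
4: successors {2, 5}; (¬p ∨ q) ∧ ¬p there: 2:F, 5:T. ✓
5: no successors, so ◇((¬p ∨ q) ∧ ¬p) fails. ✗
7: no successors, so ◇((¬p ∨ q) ∧ ¬p) fails. ✗
— 2 worlds.
For □¬(¬p → q ∧ p):
1: successors {5}; ¬(¬p → q ∧ p) there: 5:T. ✓
2: successors {3}; ¬(¬p → q ∧ p) there: 3:F. ✗
3: no successors, so □¬(¬p → q ∧ p) holds vacuously. ✓
4: successors {2, 5}; ¬(¬p → q ∧ p) there: 2:F, 5:T. ✗
5: no successors, so □¬(¬p → q ∧ p) holds vacuously. ✓
7: no successors, so □¬(¬p → q ∧ p) holds vacuously. ✓
— 4 worlds.

2 and 4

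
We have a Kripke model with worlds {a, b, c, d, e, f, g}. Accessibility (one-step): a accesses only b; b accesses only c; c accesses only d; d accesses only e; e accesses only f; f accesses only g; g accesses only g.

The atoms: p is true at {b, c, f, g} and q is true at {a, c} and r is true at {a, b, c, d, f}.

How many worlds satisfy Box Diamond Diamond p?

a: successors {b}; Diamond Diamond p there: b:F. ✗
b: successors {c}; Diamond Diamond p there: c:F. ✗
c: successors {d}; Diamond Diamond p there: d:T. ✓
d: successors {e}; Diamond Diamond p there: e:T. ✓
e: successors {f}; Diamond Diamond p there: f:T. ✓
f: successors {g}; Diamond Diamond p there: g:T. ✓
g: successors {g}; Diamond Diamond p there: g:T. ✓
Satisfying worlds: {c, d, e, f, g}.

5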